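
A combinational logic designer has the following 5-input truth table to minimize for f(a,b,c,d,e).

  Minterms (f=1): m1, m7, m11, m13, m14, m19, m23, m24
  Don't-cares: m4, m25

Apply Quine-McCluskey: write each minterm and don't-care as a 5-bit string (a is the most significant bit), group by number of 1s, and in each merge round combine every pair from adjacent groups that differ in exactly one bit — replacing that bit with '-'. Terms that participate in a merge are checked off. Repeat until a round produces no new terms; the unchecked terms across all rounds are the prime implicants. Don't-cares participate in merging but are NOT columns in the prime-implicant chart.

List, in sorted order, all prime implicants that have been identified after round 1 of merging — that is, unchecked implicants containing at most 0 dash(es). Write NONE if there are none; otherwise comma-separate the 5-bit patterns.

00001, 00100, 01011, 01101, 01110

size-2^0 implicants → 00001  00100  00111(✓)  01011  01101  01110  10011(✓)  10111(✓)  11000(✓)  11001(✓)
size-2^1 implicants → -0111  10-11  1100-
Unchecked terms (primes): -0111, 00001, 00100, 01011, 01101, 01110, 10-11, 1100-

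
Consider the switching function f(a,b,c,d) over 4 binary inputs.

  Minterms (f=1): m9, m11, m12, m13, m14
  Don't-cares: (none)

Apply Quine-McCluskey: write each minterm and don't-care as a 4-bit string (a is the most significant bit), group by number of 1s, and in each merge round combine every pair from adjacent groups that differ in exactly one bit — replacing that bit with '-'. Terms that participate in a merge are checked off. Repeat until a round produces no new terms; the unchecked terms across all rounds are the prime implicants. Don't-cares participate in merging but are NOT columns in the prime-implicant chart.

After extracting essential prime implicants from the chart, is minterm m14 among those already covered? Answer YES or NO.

[col 0] 1001*, 1011*, 1100*, 1101*, 1110*
[col 1] 1-01, 10-1, 11-0, 110-
Prime implicants: 1-01, 10-1, 11-0, 110-
PI chart (minterm → PIs covering it):
  9 | 1-01,10-1
  11 | 10-1  (sole → essential)
  12 | 11-0,110-
  13 | 1-01,110-
  14 | 11-0  (sole → essential)
Essential prime implicants: 10-1, 11-0

YES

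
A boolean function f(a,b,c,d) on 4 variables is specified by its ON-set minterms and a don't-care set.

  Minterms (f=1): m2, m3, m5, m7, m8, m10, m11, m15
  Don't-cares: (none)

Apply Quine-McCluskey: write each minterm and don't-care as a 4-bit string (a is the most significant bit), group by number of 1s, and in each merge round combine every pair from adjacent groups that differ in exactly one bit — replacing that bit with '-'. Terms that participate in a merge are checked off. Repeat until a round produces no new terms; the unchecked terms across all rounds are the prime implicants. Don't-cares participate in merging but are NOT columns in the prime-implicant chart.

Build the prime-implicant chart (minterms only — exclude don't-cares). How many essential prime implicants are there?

Round 0: 0010✓ 0011✓ 0101✓ 0111✓ 1000✓ 1010✓ 1011✓ 1111✓
Round 1: -010✓ -011✓ -111✓ 0-11✓ 001-✓ 01-1 1-11✓ 10-0 101-✓
Round 2: --11 -01-
PIs = {--11, -01-, 01-1, 10-0}
Coverage chart:
  m2: -01- ←essential
  m3: --11,-01-
  m5: 01-1 ←essential
  m7: --11,01-1
  m8: 10-0 ←essential
  m10: -01-,10-0
  m11: --11,-01-
  m15: --11 ←essential
Essential: --11, -01-, 01-1, 10-0

4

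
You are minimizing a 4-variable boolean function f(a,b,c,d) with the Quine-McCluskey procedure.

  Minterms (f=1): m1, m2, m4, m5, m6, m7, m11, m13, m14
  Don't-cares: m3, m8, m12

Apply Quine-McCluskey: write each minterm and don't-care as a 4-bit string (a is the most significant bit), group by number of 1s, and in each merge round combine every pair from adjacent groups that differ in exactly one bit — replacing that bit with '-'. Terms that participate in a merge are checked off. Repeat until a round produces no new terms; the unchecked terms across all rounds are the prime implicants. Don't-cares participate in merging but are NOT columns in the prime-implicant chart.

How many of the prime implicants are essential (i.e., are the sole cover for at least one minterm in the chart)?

Round 0: 0001✓ 0010✓ 0011✓ 0100✓ 0101✓ 0110✓ 0111✓ 1000✓ 1011✓ 1100✓ 1101✓ 1110✓
Round 1: -011 -100✓ -101✓ -110✓ 0-01✓ 0-10✓ 0-11✓ 00-1✓ 001-✓ 01-0✓ 01-1✓ 010-✓ 011-✓ 1-00 11-0✓ 110-✓
Round 2: -1-0 -10- 0--1 0-1- 01--
PIs = {-011, -1-0, -10-, 0--1, 0-1-, 01--, 1-00}
Coverage chart:
  m1: 0--1 ←essential
  m2: 0-1- ←essential
  m4: -1-0,-10-,01--
  m5: -10-,0--1,01--
  m6: -1-0,0-1-,01--
  m7: 0--1,0-1-,01--
  m11: -011 ←essential
  m13: -10- ←essential
  m14: -1-0 ←essential
Essential: -011, -1-0, -10-, 0--1, 0-1-

5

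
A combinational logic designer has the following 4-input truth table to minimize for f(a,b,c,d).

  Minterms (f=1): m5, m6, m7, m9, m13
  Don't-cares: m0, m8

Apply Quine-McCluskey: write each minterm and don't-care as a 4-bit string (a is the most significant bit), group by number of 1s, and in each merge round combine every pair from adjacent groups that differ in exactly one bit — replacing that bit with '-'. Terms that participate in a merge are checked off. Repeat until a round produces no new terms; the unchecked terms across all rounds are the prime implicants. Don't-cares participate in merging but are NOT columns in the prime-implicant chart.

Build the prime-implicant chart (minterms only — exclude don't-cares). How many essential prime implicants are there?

Round 0: 0000✓ 0101✓ 0110✓ 0111✓ 1000✓ 1001✓ 1101✓
Round 1: -000 -101 01-1 011- 1-01 100-
PIs = {-000, -101, 01-1, 011-, 1-01, 100-}
Coverage chart:
  m5: -101,01-1
  m6: 011- ←essential
  m7: 01-1,011-
  m9: 1-01,100-
  m13: -101,1-01
Essential: 011-

1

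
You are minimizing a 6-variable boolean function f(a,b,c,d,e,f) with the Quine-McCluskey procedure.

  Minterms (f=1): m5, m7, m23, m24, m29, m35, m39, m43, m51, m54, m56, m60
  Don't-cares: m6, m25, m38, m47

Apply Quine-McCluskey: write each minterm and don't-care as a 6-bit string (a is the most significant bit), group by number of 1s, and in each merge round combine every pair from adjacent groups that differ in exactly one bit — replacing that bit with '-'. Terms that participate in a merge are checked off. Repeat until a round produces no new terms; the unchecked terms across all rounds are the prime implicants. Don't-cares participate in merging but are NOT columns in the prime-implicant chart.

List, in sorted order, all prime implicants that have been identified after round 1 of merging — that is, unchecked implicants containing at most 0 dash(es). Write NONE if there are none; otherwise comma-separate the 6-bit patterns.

Round 0: 000101✓ 000110✓ 000111✓ 010111✓ 011000✓ 011001✓ 011101✓ 100011✓ 100110✓ 100111✓ 101011✓ 101111✓ 110011✓ 110110✓ 111000✓ 111100✓
Round 1: -00110✓ -00111✓ -11000 0-0111 0001-1 00011-✓ 011-01 01100- 1-0011 1-0110 10-011✓ 10-111✓ 100-11✓ 10011-✓ 101-11✓ 111-00
Round 2: -0011- 10--11
PIs = {-0011-, -11000, 0-0111, 0001-1, 011-01, 01100-, 1-0011, 1-0110, 10--11, 111-00}

NONE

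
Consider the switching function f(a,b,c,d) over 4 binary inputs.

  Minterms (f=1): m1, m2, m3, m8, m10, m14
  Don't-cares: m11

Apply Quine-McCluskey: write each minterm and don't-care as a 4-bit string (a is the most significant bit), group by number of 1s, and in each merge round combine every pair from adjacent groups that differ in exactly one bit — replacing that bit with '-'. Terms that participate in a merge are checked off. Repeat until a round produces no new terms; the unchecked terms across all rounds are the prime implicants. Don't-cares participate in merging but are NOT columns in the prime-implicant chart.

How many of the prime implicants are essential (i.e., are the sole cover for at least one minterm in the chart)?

size-2^0 implicants → 0001(✓)  0010(✓)  0011(✓)  1000(✓)  1010(✓)  1011(✓)  1110(✓)
size-2^1 implicants → -010(✓)  -011(✓)  00-1  001-(✓)  1-10  10-0  101-(✓)
size-2^2 implicants → -01-
Unchecked terms (primes): -01-, 00-1, 1-10, 10-0
Minterm coverage:
  m1 ⊆ 00-1 [E]
  m2 ⊆ -01- [E]
  m3 ⊆ -01-,00-1
  m8 ⊆ 10-0 [E]
  m10 ⊆ -01-,1-10,10-0
  m14 ⊆ 1-10 [E]
E = {-01-, 00-1, 1-10, 10-0}

4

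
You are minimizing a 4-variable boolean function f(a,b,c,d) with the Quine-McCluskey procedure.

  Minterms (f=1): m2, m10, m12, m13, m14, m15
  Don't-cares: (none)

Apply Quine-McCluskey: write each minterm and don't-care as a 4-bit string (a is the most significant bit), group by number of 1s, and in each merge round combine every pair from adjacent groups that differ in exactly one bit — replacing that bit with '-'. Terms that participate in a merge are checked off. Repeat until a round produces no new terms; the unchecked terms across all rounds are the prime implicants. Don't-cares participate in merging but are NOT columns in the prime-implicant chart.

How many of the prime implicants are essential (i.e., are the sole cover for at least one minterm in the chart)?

size-2^0 implicants → 0010(✓)  1010(✓)  1100(✓)  1101(✓)  1110(✓)  1111(✓)
size-2^1 implicants → -010  1-10  11-0(✓)  11-1(✓)  110-(✓)  111-(✓)
size-2^2 implicants → 11--
Unchecked terms (primes): -010, 1-10, 11--
Minterm coverage:
  m2 ⊆ -010 [E]
  m10 ⊆ -010,1-10
  m12 ⊆ 11-- [E]
  m13 ⊆ 11-- [E]
  m14 ⊆ 1-10,11--
  m15 ⊆ 11-- [E]
E = {-010, 11--}

2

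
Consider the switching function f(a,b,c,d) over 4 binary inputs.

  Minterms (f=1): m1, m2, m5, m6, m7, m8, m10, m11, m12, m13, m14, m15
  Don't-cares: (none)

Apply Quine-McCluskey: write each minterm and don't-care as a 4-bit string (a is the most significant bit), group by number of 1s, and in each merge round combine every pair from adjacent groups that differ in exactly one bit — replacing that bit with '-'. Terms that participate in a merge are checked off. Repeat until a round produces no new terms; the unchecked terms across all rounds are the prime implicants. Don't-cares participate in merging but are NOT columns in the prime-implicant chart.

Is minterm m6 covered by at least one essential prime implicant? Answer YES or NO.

Round 0: 0001✓ 0010✓ 0101✓ 0110✓ 0111✓ 1000✓ 1010✓ 1011✓ 1100✓ 1101✓ 1110✓ 1111✓
Round 1: -010✓ -101✓ -110✓ -111✓ 0-01 0-10✓ 01-1✓ 011-✓ 1-00✓ 1-10✓ 1-11✓ 10-0✓ 101-✓ 11-0✓ 11-1✓ 110-✓ 111-✓
Round 2: --10 -1-1 -11- 1--0 1-1- 11--
PIs = {--10, -1-1, -11-, 0-01, 1--0, 1-1-, 11--}
Coverage chart:
  m1: 0-01 ←essential
  m2: --10 ←essential
  m5: -1-1,0-01
  m6: --10,-11-
  m7: -1-1,-11-
  m8: 1--0 ←essential
  m10: --10,1--0,1-1-
  m11: 1-1- ←essential
  m12: 1--0,11--
  m13: -1-1,11--
  m14: --10,-11-,1--0,1-1-,11--
  m15: -1-1,-11-,1-1-,11--
Essential: --10, 0-01, 1--0, 1-1-

YES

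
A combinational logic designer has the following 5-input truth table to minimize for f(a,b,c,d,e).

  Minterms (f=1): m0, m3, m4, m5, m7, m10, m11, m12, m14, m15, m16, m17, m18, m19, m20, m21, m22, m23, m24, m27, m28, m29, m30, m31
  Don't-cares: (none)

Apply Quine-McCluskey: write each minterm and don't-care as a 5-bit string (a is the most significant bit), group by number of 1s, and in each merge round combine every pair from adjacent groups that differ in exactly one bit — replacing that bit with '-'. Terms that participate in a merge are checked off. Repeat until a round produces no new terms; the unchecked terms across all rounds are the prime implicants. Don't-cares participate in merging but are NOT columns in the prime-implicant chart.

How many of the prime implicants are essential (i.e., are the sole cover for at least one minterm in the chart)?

Round 0: 00000✓ 00011✓ 00100✓ 00101✓ 00111✓ 01010✓ 01011✓ 01100✓ 01110✓ 01111✓ 10000✓ 10001✓ 10010✓ 10011✓ 10100✓ 10101✓ 10110✓ 10111✓ 11000✓ 11011✓ 11100✓ 11101✓ 11110✓ 11111✓
Round 1: -0000✓ -0011✓ -0100✓ -0101✓ -0111✓ -1011✓ -1100✓ -1110✓ -1111✓ 0-011✓ 0-100✓ 0-111✓ 00-00✓ 00-11✓ 001-1✓ 0010-✓ 01-10✓ 01-11✓ 0101-✓ 011-0✓ 0111-✓ 1-000✓ 1-011✓ 1-100✓ 1-101✓ 1-110✓ 1-111✓ 10-00✓ 10-01✓ 10-10✓ 10-11✓ 100-0✓ 100-1✓ 1000-✓ 1001-✓ 101-0✓ 101-1✓ 1010-✓ 1011-✓ 11-00✓ 11-11✓ 111-0✓ 111-1✓ 1110-✓ 1111-✓
Round 2: --011✓ --100 --111✓ -0-00 -0-11✓ -01-1 -010- -1-11✓ -11-0 -111- 0--11✓ 01-1- 1--00 1--11✓ 1-1-0✓ 1-1-1✓ 1-10-✓ 1-11-✓ 10--0✓ 10--1✓ 10-0-✓ 10-1-✓ 100--✓ 101--✓ 111--✓
Round 3: ---11 1-1-- 10---
PIs = {---11, --100, -0-00, -01-1, -010-, -11-0, -111-, 01-1-, 1--00, 1-1--, 10---}
Coverage chart:
  m0: -0-00 ←essential
  m3: ---11 ←essential
  m4: --100,-0-00,-010-
  m5: -01-1,-010-
  m7: ---11,-01-1
  m10: 01-1- ←essential
  m11: ---11,01-1-
  m12: --100,-11-0
  m14: -11-0,-111-,01-1-
  m15: ---11,-111-,01-1-
  m16: -0-00,1--00,10---
  m17: 10--- ←essential
  m18: 10--- ←essential
  m19: ---11,10---
  m20: --100,-0-00,-010-,1--00,1-1--,10---
  m21: -01-1,-010-,1-1--,10---
  m22: 1-1--,10---
  m23: ---11,-01-1,1-1--,10---
  m24: 1--00 ←essential
  m27: ---11 ←essential
  m28: --100,-11-0,1--00,1-1--
  m29: 1-1-- ←essential
  m30: -11-0,-111-,1-1--
  m31: ---11,-111-,1-1--
Essential: ---11, -0-00, 01-1-, 1--00, 1-1--, 10---

6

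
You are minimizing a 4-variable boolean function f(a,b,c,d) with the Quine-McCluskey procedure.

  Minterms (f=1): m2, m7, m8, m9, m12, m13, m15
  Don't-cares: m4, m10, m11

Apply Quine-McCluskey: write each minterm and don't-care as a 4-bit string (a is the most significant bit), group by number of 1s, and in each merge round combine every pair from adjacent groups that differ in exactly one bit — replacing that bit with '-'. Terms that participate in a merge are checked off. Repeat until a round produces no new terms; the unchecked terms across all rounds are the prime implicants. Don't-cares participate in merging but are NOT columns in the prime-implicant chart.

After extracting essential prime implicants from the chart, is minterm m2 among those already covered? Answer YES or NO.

YES

Round 0: 0010✓ 0100✓ 0111✓ 1000✓ 1001✓ 1010✓ 1011✓ 1100✓ 1101✓ 1111✓
Round 1: -010 -100 -111 1-00✓ 1-01✓ 1-11✓ 10-0✓ 10-1✓ 100-✓ 101-✓ 11-1✓ 110-✓
Round 2: 1--1 1-0- 10--
PIs = {-010, -100, -111, 1--1, 1-0-, 10--}
Coverage chart:
  m2: -010 ←essential
  m7: -111 ←essential
  m8: 1-0-,10--
  m9: 1--1,1-0-,10--
  m12: -100,1-0-
  m13: 1--1,1-0-
  m15: -111,1--1
Essential: -010, -111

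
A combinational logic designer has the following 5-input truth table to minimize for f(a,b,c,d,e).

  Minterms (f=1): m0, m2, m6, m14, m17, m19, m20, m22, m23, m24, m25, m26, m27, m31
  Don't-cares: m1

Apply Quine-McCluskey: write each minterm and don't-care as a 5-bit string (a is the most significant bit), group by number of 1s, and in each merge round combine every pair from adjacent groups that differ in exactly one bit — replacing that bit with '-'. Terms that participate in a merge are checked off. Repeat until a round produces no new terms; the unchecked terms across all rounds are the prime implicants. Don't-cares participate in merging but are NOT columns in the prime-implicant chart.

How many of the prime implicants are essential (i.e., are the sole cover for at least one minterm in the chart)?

4

size-2^0 implicants → 00000(✓)  00001(✓)  00010(✓)  00110(✓)  01110(✓)  10001(✓)  10011(✓)  10100(✓)  10110(✓)  10111(✓)  11000(✓)  11001(✓)  11010(✓)  11011(✓)  11111(✓)
size-2^1 implicants → -0001  -0110  0-110  00-10  000-0  0000-  1-001(✓)  1-011(✓)  1-111(✓)  10-11(✓)  100-1(✓)  101-0  1011-  11-11(✓)  110-0(✓)  110-1(✓)  1100-(✓)  1101-(✓)
size-2^2 implicants → 1--11  1-0-1  110--
Unchecked terms (primes): -0001, -0110, 0-110, 00-10, 000-0, 0000-, 1--11, 1-0-1, 101-0, 1011-, 110--
Minterm coverage:
  m0 ⊆ 000-0,0000-
  m2 ⊆ 00-10,000-0
  m6 ⊆ -0110,0-110,00-10
  m14 ⊆ 0-110 [E]
  m17 ⊆ -0001,1-0-1
  m19 ⊆ 1--11,1-0-1
  m20 ⊆ 101-0 [E]
  m22 ⊆ -0110,101-0,1011-
  m23 ⊆ 1--11,1011-
  m24 ⊆ 110-- [E]
  m25 ⊆ 1-0-1,110--
  m26 ⊆ 110-- [E]
  m27 ⊆ 1--11,1-0-1,110--
  m31 ⊆ 1--11 [E]
E = {0-110, 1--11, 101-0, 110--}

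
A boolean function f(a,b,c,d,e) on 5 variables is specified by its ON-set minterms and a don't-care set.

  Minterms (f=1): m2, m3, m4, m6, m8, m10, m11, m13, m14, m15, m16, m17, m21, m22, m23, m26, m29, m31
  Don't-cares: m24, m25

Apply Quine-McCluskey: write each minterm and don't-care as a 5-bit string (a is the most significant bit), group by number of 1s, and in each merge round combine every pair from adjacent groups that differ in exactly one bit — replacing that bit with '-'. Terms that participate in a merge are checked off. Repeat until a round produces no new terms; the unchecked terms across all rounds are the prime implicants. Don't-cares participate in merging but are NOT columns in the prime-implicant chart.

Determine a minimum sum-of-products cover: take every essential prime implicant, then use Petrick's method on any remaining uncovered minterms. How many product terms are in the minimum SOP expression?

8

Round 0: 00010✓ 00011✓ 00100✓ 00110✓ 01000✓ 01010✓ 01011✓ 01101✓ 01110✓ 01111✓ 10000✓ 10001✓ 10101✓ 10110✓ 10111✓ 11000✓ 11001✓ 11010✓ 11101✓ 11111✓
Round 1: -0110 -1000✓ -1010✓ -1101✓ -1111✓ 0-010✓ 0-011✓ 0-110✓ 00-10✓ 0001-✓ 001-0 01-10✓ 01-11✓ 010-0✓ 0101-✓ 011-1✓ 0111-✓ 1-000✓ 1-001✓ 1-101✓ 1-111✓ 10-01✓ 1000-✓ 101-1✓ 1011- 11-01✓ 110-0✓ 1100-✓ 111-1✓
Round 2: -10-0 -11-1 0--10 0-01- 01-1- 1--01 1-00- 1-1-1
PIs = {-0110, -10-0, -11-1, 0--10, 0-01-, 001-0, 01-1-, 1--01, 1-00-, 1-1-1, 1011-}
Coverage chart:
  m2: 0--10,0-01-
  m3: 0-01- ←essential
  m4: 001-0 ←essential
  m6: -0110,0--10,001-0
  m8: -10-0 ←essential
  m10: -10-0,0--10,0-01-,01-1-
  m11: 0-01-,01-1-
  m13: -11-1 ←essential
  m14: 0--10,01-1-
  m15: -11-1,01-1-
  m16: 1-00- ←essential
  m17: 1--01,1-00-
  m21: 1--01,1-1-1
  m22: -0110,1011-
  m23: 1-1-1,1011-
  m26: -10-0 ←essential
  m29: -11-1,1--01,1-1-1
  m31: -11-1,1-1-1
Essential: -10-0, -11-1, 0-01-, 001-0, 1-00-
Petrick residual → -0110, 0--10, 1-1-1
Min cover (8 terms): b'cde' + bc'e' + bce + a'de' + a'c'd + a'b'ce' + ac'd' + ace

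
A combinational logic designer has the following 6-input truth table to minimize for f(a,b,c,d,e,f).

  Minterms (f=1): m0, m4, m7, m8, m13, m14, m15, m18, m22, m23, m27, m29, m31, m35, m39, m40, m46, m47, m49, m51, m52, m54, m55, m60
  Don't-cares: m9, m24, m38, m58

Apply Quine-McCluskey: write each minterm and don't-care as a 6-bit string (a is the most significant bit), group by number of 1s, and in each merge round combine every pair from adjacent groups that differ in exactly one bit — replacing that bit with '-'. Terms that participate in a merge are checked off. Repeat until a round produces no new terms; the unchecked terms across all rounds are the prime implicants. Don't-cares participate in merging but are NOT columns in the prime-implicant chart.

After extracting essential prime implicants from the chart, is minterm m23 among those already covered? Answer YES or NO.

NO

size-2^0 implicants → 000000(✓)  000100(✓)  000111(✓)  001000(✓)  001001(✓)  001101(✓)  001110(✓)  001111(✓)  010010(✓)  010110(✓)  010111(✓)  011000(✓)  011011(✓)  011101(✓)  011111(✓)  100011(✓)  100110(✓)  100111(✓)  101000(✓)  101110(✓)  101111(✓)  110001(✓)  110011(✓)  110100(✓)  110110(✓)  110111(✓)  111010  111100(✓)
size-2^1 implicants → -00111(✓)  -01000  -01110(✓)  -01111(✓)  -10110(✓)  -10111(✓)  0-0111(✓)  0-1000  0-1101(✓)  0-1111(✓)  00-000  00-111(✓)  000-00  001-01  00100-  0011-1(✓)  00111-(✓)  01-111(✓)  010-10  01011-(✓)  011-11  0111-1(✓)  1-0011(✓)  1-0110(✓)  1-0111(✓)  10-110(✓)  10-111(✓)  100-11(✓)  10011-(✓)  10111-(✓)  11-100  110-11(✓)  1100-1  1101-0  11011-(✓)
size-2^2 implicants → --0111  -0-111  -0111-  -1011-  0--111  0-11-1  1-0-11  1-011-  10-11-
Unchecked terms (primes): --0111, -0-111, -01000, -0111-, -1011-, 0--111, 0-1000, 0-11-1, 00-000, 000-00, 001-01, 00100-, 010-10, 011-11, 1-0-11, 1-011-, 10-11-, 11-100, 1100-1, 1101-0, 111010
Minterm coverage:
  m0 ⊆ 00-000,000-00
  m4 ⊆ 000-00 [E]
  m7 ⊆ --0111,-0-111,0--111
  m8 ⊆ -01000,0-1000,00-000,00100-
  m13 ⊆ 0-11-1,001-01
  m14 ⊆ -0111- [E]
  m15 ⊆ -0-111,-0111-,0--111,0-11-1
  m18 ⊆ 010-10 [E]
  m22 ⊆ -1011-,010-10
  m23 ⊆ --0111,-1011-,0--111
  m27 ⊆ 011-11 [E]
  m29 ⊆ 0-11-1 [E]
  m31 ⊆ 0--111,0-11-1,011-11
  m35 ⊆ 1-0-11 [E]
  m39 ⊆ --0111,-0-111,1-0-11,1-011-,10-11-
  m40 ⊆ -01000 [E]
  m46 ⊆ -0111-,10-11-
  m47 ⊆ -0-111,-0111-,10-11-
  m49 ⊆ 1100-1 [E]
  m51 ⊆ 1-0-11,1100-1
  m52 ⊆ 11-100,1101-0
  m54 ⊆ -1011-,1-011-,1101-0
  m55 ⊆ --0111,-1011-,1-0-11,1-011-
  m60 ⊆ 11-100 [E]
E = {-01000, -0111-, 0-11-1, 000-00, 010-10, 011-11, 1-0-11, 11-100, 1100-1}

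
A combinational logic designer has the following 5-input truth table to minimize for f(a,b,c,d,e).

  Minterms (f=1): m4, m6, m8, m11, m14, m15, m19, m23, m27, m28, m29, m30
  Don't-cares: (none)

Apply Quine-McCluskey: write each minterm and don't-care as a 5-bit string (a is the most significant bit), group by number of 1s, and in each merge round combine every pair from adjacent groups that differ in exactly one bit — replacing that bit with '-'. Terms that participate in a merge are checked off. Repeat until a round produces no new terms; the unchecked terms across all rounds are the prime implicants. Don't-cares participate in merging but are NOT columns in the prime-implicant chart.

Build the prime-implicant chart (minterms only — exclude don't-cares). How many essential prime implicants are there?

4

[col 0] 00100*, 00110*, 01000, 01011*, 01110*, 01111*, 10011*, 10111*, 11011*, 11100*, 11101*, 11110*
[col 1] -1011, -1110, 0-110, 001-0, 01-11, 0111-, 1-011, 10-11, 111-0, 1110-
Prime implicants: -1011, -1110, 0-110, 001-0, 01-11, 01000, 0111-, 1-011, 10-11, 111-0, 1110-
PI chart (minterm → PIs covering it):
  4 | 001-0  (sole → essential)
  6 | 0-110,001-0
  8 | 01000  (sole → essential)
  11 | -1011,01-11
  14 | -1110,0-110,0111-
  15 | 01-11,0111-
  19 | 1-011,10-11
  23 | 10-11  (sole → essential)
  27 | -1011,1-011
  28 | 111-0,1110-
  29 | 1110-  (sole → essential)
  30 | -1110,111-0
Essential prime implicants: 001-0, 01000, 10-11, 1110-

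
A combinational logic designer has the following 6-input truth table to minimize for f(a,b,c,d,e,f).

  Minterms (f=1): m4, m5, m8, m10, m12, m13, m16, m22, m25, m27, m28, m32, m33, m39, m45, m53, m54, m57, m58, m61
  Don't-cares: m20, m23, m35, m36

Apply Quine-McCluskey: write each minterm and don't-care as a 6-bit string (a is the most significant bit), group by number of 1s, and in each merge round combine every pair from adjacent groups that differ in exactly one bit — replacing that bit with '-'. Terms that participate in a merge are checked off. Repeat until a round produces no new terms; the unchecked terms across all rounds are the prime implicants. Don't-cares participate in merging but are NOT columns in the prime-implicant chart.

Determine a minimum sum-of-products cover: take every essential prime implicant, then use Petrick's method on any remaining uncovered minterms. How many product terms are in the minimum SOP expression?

[col 0] 000100*, 000101*, 001000*, 001010*, 001100*, 001101*, 010000*, 010100*, 010110*, 010111*, 011001*, 011011*, 011100*, 100000*, 100001*, 100011*, 100100*, 100111*, 101101*, 110101*, 110110*, 111001*, 111010, 111101*
[col 1] -00100, -01101, -10110, -11001, 0-0100*, 0-1100*, 00-100*, 00-101*, 00010-*, 001-00, 0010-0, 00110-*, 01-100*, 010-00, 0101-0, 01011-, 0110-1, 1-1101, 100-00, 100-11, 1000-1, 10000-, 11-101, 111-01
[col 2] 0--100, 00-10-
Prime implicants: -00100, -01101, -10110, -11001, 0--100, 00-10-, 001-00, 0010-0, 010-00, 0101-0, 01011-, 0110-1, 1-1101, 100-00, 100-11, 1000-1, 10000-, 11-101, 111-01, 111010
PI chart (minterm → PIs covering it):
  4 | -00100,0--100,00-10-
  5 | 00-10-  (sole → essential)
  8 | 001-00,0010-0
  10 | 0010-0  (sole → essential)
  12 | 0--100,00-10-,001-00
  13 | -01101,00-10-
  16 | 010-00  (sole → essential)
  22 | -10110,0101-0,01011-
  25 | -11001,0110-1
  27 | 0110-1  (sole → essential)
  28 | 0--100  (sole → essential)
  32 | 100-00,10000-
  33 | 1000-1,10000-
  39 | 100-11  (sole → essential)
  45 | -01101,1-1101
  53 | 11-101  (sole → essential)
  54 | -10110  (sole → essential)
  57 | -11001,111-01
  58 | 111010  (sole → essential)
  61 | 1-1101,11-101,111-01
Essential prime implicants: -10110, 0--100, 00-10-, 0010-0, 010-00, 0110-1, 100-11, 11-101, 111010
Petrick residual → -01101, -11001, 10000-
Minimum SOP uses 12 PIs: b'cde'f + bc'def' + bcd'e'f + a'de'f' + a'b'de' + a'b'cd'f' + a'bc'e'f' + a'bcd'f + ab'c'ef + ab'c'd'e' + abde'f + abcd'ef'

12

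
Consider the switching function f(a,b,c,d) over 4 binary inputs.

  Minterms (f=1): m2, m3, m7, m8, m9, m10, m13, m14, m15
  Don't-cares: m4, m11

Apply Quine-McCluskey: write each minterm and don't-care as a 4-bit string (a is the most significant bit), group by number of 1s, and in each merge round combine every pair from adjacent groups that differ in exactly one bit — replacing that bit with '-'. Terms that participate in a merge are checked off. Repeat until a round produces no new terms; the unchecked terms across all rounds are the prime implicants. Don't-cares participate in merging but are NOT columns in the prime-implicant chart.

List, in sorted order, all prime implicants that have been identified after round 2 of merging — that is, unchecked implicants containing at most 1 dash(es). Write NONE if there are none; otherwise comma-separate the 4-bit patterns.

0100

Round 0: 0010✓ 0011✓ 0100 0111✓ 1000✓ 1001✓ 1010✓ 1011✓ 1101✓ 1110✓ 1111✓
Round 1: -010✓ -011✓ -111✓ 0-11✓ 001-✓ 1-01✓ 1-10✓ 1-11✓ 10-0✓ 10-1✓ 100-✓ 101-✓ 11-1✓ 111-✓
Round 2: --11 -01- 1--1 1-1- 10--
PIs = {--11, -01-, 0100, 1--1, 1-1-, 10--}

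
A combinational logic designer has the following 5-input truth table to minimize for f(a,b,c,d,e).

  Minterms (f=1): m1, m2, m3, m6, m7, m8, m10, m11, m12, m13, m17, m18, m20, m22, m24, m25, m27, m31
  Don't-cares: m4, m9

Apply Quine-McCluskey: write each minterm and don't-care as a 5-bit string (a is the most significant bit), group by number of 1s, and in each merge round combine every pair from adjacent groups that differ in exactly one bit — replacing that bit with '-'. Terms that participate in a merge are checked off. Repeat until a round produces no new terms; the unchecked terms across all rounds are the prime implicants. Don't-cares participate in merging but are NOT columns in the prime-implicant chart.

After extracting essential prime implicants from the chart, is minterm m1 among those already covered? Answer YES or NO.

YES

[col 0] 00001*, 00010*, 00011*, 00100*, 00110*, 00111*, 01000*, 01001*, 01010*, 01011*, 01100*, 01101*, 10001*, 10010*, 10100*, 10110*, 11000*, 11001*, 11011*, 11111*
[col 1] -0001*, -0010*, -0100*, -0110*, -1000*, -1001*, -1011*, 0-001*, 0-010*, 0-011*, 0-100, 00-10*, 00-11*, 000-1*, 0001-*, 001-0*, 0011-*, 01-00*, 01-01*, 010-0*, 010-1*, 0100-*, 0101-*, 0110-*, 1-001*, 10-10*, 101-0*, 11-11, 110-1*, 1100-*
[col 2] --001, -0-10, -01-0, -10-1, -100-, 0-0-1, 0-01-, 00-1-, 01-0-, 010--
Prime implicants: --001, -0-10, -01-0, -10-1, -100-, 0-0-1, 0-01-, 0-100, 00-1-, 01-0-, 010--, 11-11
PI chart (minterm → PIs covering it):
  1 | --001,0-0-1
  2 | -0-10,0-01-,00-1-
  3 | 0-0-1,0-01-,00-1-
  6 | -0-10,-01-0,00-1-
  7 | 00-1-  (sole → essential)
  8 | -100-,01-0-,010--
  10 | 0-01-,010--
  11 | -10-1,0-0-1,0-01-,010--
  12 | 0-100,01-0-
  13 | 01-0-  (sole → essential)
  17 | --001  (sole → essential)
  18 | -0-10  (sole → essential)
  20 | -01-0  (sole → essential)
  22 | -0-10,-01-0
  24 | -100-  (sole → essential)
  25 | --001,-10-1,-100-
  27 | -10-1,11-11
  31 | 11-11  (sole → essential)
Essential prime implicants: --001, -0-10, -01-0, -100-, 00-1-, 01-0-, 11-11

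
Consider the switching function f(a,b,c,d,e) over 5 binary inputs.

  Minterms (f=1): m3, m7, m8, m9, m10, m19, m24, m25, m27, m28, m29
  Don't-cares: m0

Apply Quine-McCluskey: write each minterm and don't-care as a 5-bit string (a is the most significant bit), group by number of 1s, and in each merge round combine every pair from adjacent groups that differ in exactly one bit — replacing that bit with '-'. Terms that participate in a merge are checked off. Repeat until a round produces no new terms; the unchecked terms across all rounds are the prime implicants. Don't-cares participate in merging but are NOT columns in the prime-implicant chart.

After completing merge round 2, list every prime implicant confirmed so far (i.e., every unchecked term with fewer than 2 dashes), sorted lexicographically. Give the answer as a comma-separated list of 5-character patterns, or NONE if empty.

-0011, 0-000, 00-11, 010-0, 1-011, 110-1

Round 0: 00000✓ 00011✓ 00111✓ 01000✓ 01001✓ 01010✓ 10011✓ 11000✓ 11001✓ 11011✓ 11100✓ 11101✓
Round 1: -0011 -1000✓ -1001✓ 0-000 00-11 010-0 0100-✓ 1-011 11-00✓ 11-01✓ 110-1 1100-✓ 1110-✓
Round 2: -100- 11-0-
PIs = {-0011, -100-, 0-000, 00-11, 010-0, 1-011, 11-0-, 110-1}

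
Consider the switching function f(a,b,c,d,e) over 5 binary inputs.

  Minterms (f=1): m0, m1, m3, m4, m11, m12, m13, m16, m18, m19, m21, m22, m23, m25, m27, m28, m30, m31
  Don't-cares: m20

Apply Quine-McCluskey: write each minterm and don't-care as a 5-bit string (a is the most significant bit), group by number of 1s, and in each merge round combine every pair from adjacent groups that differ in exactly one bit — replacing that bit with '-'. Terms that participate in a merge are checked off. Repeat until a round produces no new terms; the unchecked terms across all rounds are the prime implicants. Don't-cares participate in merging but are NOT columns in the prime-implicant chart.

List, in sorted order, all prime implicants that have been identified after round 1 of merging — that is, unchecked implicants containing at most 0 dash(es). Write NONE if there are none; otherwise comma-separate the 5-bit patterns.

Round 0: 00000✓ 00001✓ 00011✓ 00100✓ 01011✓ 01100✓ 01101✓ 10000✓ 10010✓ 10011✓ 10100✓ 10101✓ 10110✓ 10111✓ 11001✓ 11011✓ 11100✓ 11110✓ 11111✓
Round 1: -0000✓ -0011✓ -0100✓ -1011✓ -1100✓ 0-011✓ 0-100✓ 00-00✓ 000-1 0000- 0110- 1-011✓ 1-100✓ 1-110✓ 1-111✓ 10-00✓ 10-10✓ 10-11✓ 100-0✓ 1001-✓ 101-0✓ 101-1✓ 1010-✓ 1011-✓ 11-11✓ 110-1 111-0✓ 1111-✓
Round 2: --011 --100 -0-00 1--11 1-1-0 1-11- 10--0 10-1- 101--
PIs = {--011, --100, -0-00, 000-1, 0000-, 0110-, 1--11, 1-1-0, 1-11-, 10--0, 10-1-, 101--, 110-1}

NONE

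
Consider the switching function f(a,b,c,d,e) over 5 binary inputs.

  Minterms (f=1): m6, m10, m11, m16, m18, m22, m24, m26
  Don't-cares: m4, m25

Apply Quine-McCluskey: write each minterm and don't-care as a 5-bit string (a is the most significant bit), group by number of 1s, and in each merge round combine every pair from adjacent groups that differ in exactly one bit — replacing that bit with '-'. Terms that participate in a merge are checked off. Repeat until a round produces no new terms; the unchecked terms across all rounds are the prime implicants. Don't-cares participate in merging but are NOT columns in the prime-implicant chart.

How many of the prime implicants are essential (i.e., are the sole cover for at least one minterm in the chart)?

[col 0] 00100*, 00110*, 01010*, 01011*, 10000*, 10010*, 10110*, 11000*, 11001*, 11010*
[col 1] -0110, -1010, 001-0, 0101-, 1-000*, 1-010*, 10-10, 100-0*, 110-0*, 1100-
[col 2] 1-0-0
Prime implicants: -0110, -1010, 001-0, 0101-, 1-0-0, 10-10, 1100-
PI chart (minterm → PIs covering it):
  6 | -0110,001-0
  10 | -1010,0101-
  11 | 0101-  (sole → essential)
  16 | 1-0-0  (sole → essential)
  18 | 1-0-0,10-10
  22 | -0110,10-10
  24 | 1-0-0,1100-
  26 | -1010,1-0-0
Essential prime implicants: 0101-, 1-0-0

2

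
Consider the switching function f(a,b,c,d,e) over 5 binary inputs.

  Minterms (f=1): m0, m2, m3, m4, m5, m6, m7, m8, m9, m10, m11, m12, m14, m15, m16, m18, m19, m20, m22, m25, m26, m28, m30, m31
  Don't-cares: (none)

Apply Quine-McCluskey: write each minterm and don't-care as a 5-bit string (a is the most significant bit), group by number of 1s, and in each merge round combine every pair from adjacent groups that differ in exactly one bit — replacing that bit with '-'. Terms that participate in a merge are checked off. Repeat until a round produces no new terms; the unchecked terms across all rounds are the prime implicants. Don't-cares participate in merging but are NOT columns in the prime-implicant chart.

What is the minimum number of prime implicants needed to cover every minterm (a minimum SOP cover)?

size-2^0 implicants → 00000(✓)  00010(✓)  00011(✓)  00100(✓)  00101(✓)  00110(✓)  00111(✓)  01000(✓)  01001(✓)  01010(✓)  01011(✓)  01100(✓)  01110(✓)  01111(✓)  10000(✓)  10010(✓)  10011(✓)  10100(✓)  10110(✓)  11001(✓)  11010(✓)  11100(✓)  11110(✓)  11111(✓)
size-2^1 implicants → -0000(✓)  -0010(✓)  -0011(✓)  -0100(✓)  -0110(✓)  -1001  -1010(✓)  -1100(✓)  -1110(✓)  -1111(✓)  0-000(✓)  0-010(✓)  0-011(✓)  0-100(✓)  0-110(✓)  0-111(✓)  00-00(✓)  00-10(✓)  00-11(✓)  000-0(✓)  0001-(✓)  001-0(✓)  001-1(✓)  0010-(✓)  0011-(✓)  01-00(✓)  01-10(✓)  01-11(✓)  010-0(✓)  010-1(✓)  0100-(✓)  0101-(✓)  011-0(✓)  0111-(✓)  1-010(✓)  1-100(✓)  1-110(✓)  10-00(✓)  10-10(✓)  100-0(✓)  1001-(✓)  101-0(✓)  11-10(✓)  111-0(✓)  1111-(✓)
size-2^2 implicants → --010(✓)  --100(✓)  --110(✓)  -0-00(✓)  -0-10(✓)  -00-0(✓)  -001-  -01-0(✓)  -1-10(✓)  -11-0(✓)  -111-  0--00(✓)  0--10(✓)  0--11(✓)  0-0-0(✓)  0-01-(✓)  0-1-0(✓)  0-11-(✓)  00--0(✓)  00-1-(✓)  001--  01--0(✓)  01-1-(✓)  010--  1--10(✓)  1-1-0(✓)  10--0(✓)
size-2^3 implicants → ---10  --1-0  -0--0  0---0  0--1-
Unchecked terms (primes): ---10, --1-0, -0--0, -001-, -1001, -111-, 0---0, 0--1-, 001--, 010--
Minterm coverage:
  m0 ⊆ -0--0,0---0
  m2 ⊆ ---10,-0--0,-001-,0---0,0--1-
  m3 ⊆ -001-,0--1-
  m4 ⊆ --1-0,-0--0,0---0,001--
  m5 ⊆ 001-- [E]
  m6 ⊆ ---10,--1-0,-0--0,0---0,0--1-,001--
  m7 ⊆ 0--1-,001--
  m8 ⊆ 0---0,010--
  m9 ⊆ -1001,010--
  m10 ⊆ ---10,0---0,0--1-,010--
  m11 ⊆ 0--1-,010--
  m12 ⊆ --1-0,0---0
  m14 ⊆ ---10,--1-0,-111-,0---0,0--1-
  m15 ⊆ -111-,0--1-
  m16 ⊆ -0--0 [E]
  m18 ⊆ ---10,-0--0,-001-
  m19 ⊆ -001- [E]
  m20 ⊆ --1-0,-0--0
  m22 ⊆ ---10,--1-0,-0--0
  m25 ⊆ -1001 [E]
  m26 ⊆ ---10 [E]
  m28 ⊆ --1-0 [E]
  m30 ⊆ ---10,--1-0,-111-
  m31 ⊆ -111- [E]
E = {---10, --1-0, -0--0, -001-, -1001, -111-, 001--}
Petrick residual → 010--
Cover = de' + ce' + b'e' + b'c'd + bc'd'e + bcd + a'b'c + a'bc'  |cover|=8

8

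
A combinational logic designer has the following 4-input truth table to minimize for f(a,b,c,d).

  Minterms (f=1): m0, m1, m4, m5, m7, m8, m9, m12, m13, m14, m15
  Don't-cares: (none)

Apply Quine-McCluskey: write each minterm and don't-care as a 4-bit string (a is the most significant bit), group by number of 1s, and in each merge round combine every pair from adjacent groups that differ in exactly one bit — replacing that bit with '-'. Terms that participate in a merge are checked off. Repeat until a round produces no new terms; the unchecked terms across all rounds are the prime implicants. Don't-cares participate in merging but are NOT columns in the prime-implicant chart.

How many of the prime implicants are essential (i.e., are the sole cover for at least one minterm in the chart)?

[col 0] 0000*, 0001*, 0100*, 0101*, 0111*, 1000*, 1001*, 1100*, 1101*, 1110*, 1111*
[col 1] -000*, -001*, -100*, -101*, -111*, 0-00*, 0-01*, 000-*, 01-1*, 010-*, 1-00*, 1-01*, 100-*, 11-0*, 11-1*, 110-*, 111-*
[col 2] --00*, --01*, -00-*, -1-1, -10-*, 0-0-*, 1-0-*, 11--
[col 3] --0-
Prime implicants: --0-, -1-1, 11--
PI chart (minterm → PIs covering it):
  0 | --0-  (sole → essential)
  1 | --0-  (sole → essential)
  4 | --0-  (sole → essential)
  5 | --0-,-1-1
  7 | -1-1  (sole → essential)
  8 | --0-  (sole → essential)
  9 | --0-  (sole → essential)
  12 | --0-,11--
  13 | --0-,-1-1,11--
  14 | 11--  (sole → essential)
  15 | -1-1,11--
Essential prime implicants: --0-, -1-1, 11--

3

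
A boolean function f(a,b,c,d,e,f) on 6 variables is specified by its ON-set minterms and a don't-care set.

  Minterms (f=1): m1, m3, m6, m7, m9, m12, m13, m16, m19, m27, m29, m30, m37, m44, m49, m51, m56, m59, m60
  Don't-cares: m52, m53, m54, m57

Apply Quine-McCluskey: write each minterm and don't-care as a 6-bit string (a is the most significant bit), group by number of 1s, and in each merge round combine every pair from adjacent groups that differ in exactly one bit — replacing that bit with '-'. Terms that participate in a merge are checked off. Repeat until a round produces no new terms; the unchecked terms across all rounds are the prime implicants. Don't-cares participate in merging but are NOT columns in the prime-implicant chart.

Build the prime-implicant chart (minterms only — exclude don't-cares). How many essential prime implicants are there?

6

[col 0] 000001*, 000011*, 000110*, 000111*, 001001*, 001100*, 001101*, 010000, 010011*, 011011*, 011101*, 011110, 100101*, 101100*, 110001*, 110011*, 110100*, 110101*, 110110*, 111000*, 111001*, 111011*, 111100*
[col 1] -01100, -10011*, -11011*, 0-0011, 0-1101, 00-001, 000-11, 0000-1, 00011-, 001-01, 00110-, 01-011*, 1-0101, 1-1100, 11-001*, 11-011*, 11-100, 110-01, 1100-1*, 1101-0, 11010-, 111-00, 1110-1*, 11100-
[col 2] -1-011, 11-0-1
Prime implicants: -01100, -1-011, 0-0011, 0-1101, 00-001, 000-11, 0000-1, 00011-, 001-01, 00110-, 010000, 011110, 1-0101, 1-1100, 11-0-1, 11-100, 110-01, 1101-0, 11010-, 111-00, 11100-
PI chart (minterm → PIs covering it):
  1 | 00-001,0000-1
  3 | 0-0011,000-11,0000-1
  6 | 00011-  (sole → essential)
  7 | 000-11,00011-
  9 | 00-001,001-01
  12 | -01100,00110-
  13 | 0-1101,001-01,00110-
  16 | 010000  (sole → essential)
  19 | -1-011,0-0011
  27 | -1-011  (sole → essential)
  29 | 0-1101  (sole → essential)
  30 | 011110  (sole → essential)
  37 | 1-0101  (sole → essential)
  44 | -01100,1-1100
  49 | 11-0-1,110-01
  51 | -1-011,11-0-1
  56 | 111-00,11100-
  59 | -1-011,11-0-1
  60 | 1-1100,11-100,111-00
Essential prime implicants: -1-011, 0-1101, 00011-, 010000, 011110, 1-0101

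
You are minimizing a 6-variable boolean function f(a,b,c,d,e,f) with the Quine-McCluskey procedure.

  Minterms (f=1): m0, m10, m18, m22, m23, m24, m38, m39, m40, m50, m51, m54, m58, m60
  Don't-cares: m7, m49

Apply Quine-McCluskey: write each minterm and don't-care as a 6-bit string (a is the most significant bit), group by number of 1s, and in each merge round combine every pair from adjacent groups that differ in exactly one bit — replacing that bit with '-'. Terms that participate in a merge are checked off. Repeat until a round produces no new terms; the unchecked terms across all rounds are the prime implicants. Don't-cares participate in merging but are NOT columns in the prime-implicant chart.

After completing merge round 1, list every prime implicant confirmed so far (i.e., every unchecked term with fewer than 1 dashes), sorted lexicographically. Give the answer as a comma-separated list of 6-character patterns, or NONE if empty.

size-2^0 implicants → 000000  000111(✓)  001010  010010(✓)  010110(✓)  010111(✓)  011000  100110(✓)  100111(✓)  101000  110001(✓)  110010(✓)  110011(✓)  110110(✓)  111010(✓)  111100
size-2^1 implicants → -00111  -10010(✓)  -10110(✓)  0-0111  010-10(✓)  01011-  1-0110  10011-  11-010  110-10(✓)  1100-1  11001-
size-2^2 implicants → -10-10
Unchecked terms (primes): -00111, -10-10, 0-0111, 000000, 001010, 01011-, 011000, 1-0110, 10011-, 101000, 11-010, 1100-1, 11001-, 111100

000000, 001010, 011000, 101000, 111100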